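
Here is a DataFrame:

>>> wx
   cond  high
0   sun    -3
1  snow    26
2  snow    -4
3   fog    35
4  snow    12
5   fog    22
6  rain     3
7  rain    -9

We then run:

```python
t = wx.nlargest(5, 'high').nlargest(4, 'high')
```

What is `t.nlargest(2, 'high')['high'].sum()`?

take 5 rows with largest high:
   cond  high
3   fog    35
1  snow    26
5   fog    22
4  snow    12
6  rain     3
take 4 rows with largest high:
   cond  high
3   fog    35
1  snow    26
5   fog    22
4  snow    12
take 2 rows with largest high:
   cond  high
3   fog    35
1  snow    26
Reading off the sum of column 'high', we get 61.

61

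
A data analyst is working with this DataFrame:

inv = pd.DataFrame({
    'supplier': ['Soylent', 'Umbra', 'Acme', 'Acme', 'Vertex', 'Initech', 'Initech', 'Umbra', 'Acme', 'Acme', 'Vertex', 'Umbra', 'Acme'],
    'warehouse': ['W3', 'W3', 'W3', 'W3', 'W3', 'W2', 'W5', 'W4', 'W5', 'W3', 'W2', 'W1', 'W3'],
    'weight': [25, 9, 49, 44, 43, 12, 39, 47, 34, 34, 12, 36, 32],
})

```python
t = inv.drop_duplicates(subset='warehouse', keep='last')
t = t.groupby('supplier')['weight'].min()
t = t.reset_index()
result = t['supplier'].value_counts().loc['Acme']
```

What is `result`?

1

drop duplicate warehouse (keep=last):
   supplier warehouse  weight
7     Umbra        W4      47
8      Acme        W5      34
10   Vertex        W2      12
11    Umbra        W1      36
12     Acme        W3      32
group by supplier, min of weight:
supplier
Acme      32
Umbra     36
Vertex    12
Name: weight, dtype: int64
reset_index():
  supplier  weight
0     Acme      32
1    Umbra      36
2   Vertex      12
value_counts of supplier:
supplier
Acme      1
Umbra     1
Vertex    1
Name: count, dtype: int64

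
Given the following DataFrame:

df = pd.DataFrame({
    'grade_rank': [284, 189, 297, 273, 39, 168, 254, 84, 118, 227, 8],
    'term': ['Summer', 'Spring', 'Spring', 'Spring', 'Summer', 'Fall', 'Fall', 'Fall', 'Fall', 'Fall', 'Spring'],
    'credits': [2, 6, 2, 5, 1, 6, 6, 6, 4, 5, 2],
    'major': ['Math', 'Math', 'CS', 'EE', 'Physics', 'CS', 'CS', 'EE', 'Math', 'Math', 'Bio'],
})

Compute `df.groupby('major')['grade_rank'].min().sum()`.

group by major, min of grade_rank:
major
Bio          8
CS         168
EE          84
Math       118
Physics     39
Name: grade_rank, dtype: int64
Taking the sum of the resulting series gives 417.

417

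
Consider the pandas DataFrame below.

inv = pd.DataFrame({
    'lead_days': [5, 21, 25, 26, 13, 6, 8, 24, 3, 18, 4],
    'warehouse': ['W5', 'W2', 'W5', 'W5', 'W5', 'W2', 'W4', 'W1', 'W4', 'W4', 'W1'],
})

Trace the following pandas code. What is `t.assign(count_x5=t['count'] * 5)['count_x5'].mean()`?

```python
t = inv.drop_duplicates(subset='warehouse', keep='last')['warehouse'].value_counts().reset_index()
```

drop duplicate warehouse (keep=last):
    lead_days warehouse
4          13        W5
5           6        W2
9          18        W4
10          4        W1
value_counts of warehouse:
warehouse
W5    1
W2    1
W4    1
W1    1
Name: count, dtype: int64
reset_index():
  warehouse  count
0        W5      1
1        W2      1
2        W4      1
3        W1      1
add column count_x5 = t['count'] * 5:
  warehouse  count  count_x5
0        W5      1         5
1        W2      1         5
2        W4      1         5
3        W1      1         5
So mean() = 5.0.

5.0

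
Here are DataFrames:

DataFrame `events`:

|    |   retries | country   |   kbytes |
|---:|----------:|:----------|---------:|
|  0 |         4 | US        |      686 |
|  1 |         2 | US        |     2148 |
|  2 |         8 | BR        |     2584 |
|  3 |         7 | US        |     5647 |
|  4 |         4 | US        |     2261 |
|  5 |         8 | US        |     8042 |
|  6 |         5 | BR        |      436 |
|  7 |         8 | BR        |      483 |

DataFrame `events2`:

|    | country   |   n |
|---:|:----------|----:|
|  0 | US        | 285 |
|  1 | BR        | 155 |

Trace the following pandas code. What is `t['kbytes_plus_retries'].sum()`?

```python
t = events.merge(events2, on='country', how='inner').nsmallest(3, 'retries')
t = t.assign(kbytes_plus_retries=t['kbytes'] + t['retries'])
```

merge on 'country' (how='inner') → 8 rows:
   retries country  kbytes    n
0        4      US     686  285
1        2      US    2148  285
2        8      BR    2584  155
3        7      US    5647  285
4        4      US    2261  285
5        8      US    8042  285
6        5      BR     436  155
7        8      BR     483  155
take 3 rows with smallest retries:
   retries country  kbytes    n
1        2      US    2148  285
0        4      US     686  285
4        4      US    2261  285
add column kbytes_plus_retries = t['kbytes'] + t['retries']:
   retries country  kbytes    n  kbytes_plus_retries
1        2      US    2148  285                 2150
0        4      US     686  285                  690
4        4      US    2261  285                 2265
Taking the sum of column 'kbytes_plus_retries' gives 5105.

5105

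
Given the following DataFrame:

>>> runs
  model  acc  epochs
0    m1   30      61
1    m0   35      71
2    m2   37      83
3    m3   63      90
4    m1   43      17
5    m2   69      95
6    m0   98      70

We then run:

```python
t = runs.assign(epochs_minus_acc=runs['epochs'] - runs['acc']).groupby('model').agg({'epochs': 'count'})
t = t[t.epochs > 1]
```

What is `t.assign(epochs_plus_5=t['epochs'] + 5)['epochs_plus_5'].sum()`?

add column epochs_minus_acc = runs['epochs'] - runs['acc']:
  model  acc  epochs  epochs_minus_acc
0    m1   30      61                31
1    m0   35      71                36
2    m2   37      83                46
3    m3   63      90                27
4    m1   43      17               -26
5    m2   69      95                26
6    m0   98      70               -28
group by model, count of epochs:
       epochs
model        
m0          2
m1          2
m2          2
m3          1
filter rows where epochs > 1:
       epochs
model        
m0          2
m1          2
m2          2
add column epochs_plus_5 = t['epochs'] + 5:
       epochs  epochs_plus_5
model                       
m0          2              7
m1          2              7
m2          2              7
Finally, sum of column 'epochs_plus_5' = 21.

21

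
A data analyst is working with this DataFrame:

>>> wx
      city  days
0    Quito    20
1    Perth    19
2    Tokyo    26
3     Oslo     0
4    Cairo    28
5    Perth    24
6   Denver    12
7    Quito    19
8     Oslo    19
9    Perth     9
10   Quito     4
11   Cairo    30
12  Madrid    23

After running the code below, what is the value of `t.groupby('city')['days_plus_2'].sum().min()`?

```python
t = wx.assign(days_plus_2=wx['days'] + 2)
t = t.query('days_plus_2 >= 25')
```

add column days_plus_2 = wx['days'] + 2:
      city  days  days_plus_2
0    Quito    20           22
1    Perth    19           21
2    Tokyo    26           28
3     Oslo     0            2
4    Cairo    28           30
5    Perth    24           26
6   Denver    12           14
7    Quito    19           21
8     Oslo    19           21
9    Perth     9           11
10   Quito     4            6
11   Cairo    30           32
12  Madrid    23           25
filter rows where days_plus_2 >= 25:
      city  days  days_plus_2
2    Tokyo    26           28
4    Cairo    28           30
5    Perth    24           26
11   Cairo    30           32
12  Madrid    23           25
group by city, sum of days_plus_2:
city
Cairo     62
Madrid    25
Perth     26
Tokyo     28
Name: days_plus_2, dtype: int64

25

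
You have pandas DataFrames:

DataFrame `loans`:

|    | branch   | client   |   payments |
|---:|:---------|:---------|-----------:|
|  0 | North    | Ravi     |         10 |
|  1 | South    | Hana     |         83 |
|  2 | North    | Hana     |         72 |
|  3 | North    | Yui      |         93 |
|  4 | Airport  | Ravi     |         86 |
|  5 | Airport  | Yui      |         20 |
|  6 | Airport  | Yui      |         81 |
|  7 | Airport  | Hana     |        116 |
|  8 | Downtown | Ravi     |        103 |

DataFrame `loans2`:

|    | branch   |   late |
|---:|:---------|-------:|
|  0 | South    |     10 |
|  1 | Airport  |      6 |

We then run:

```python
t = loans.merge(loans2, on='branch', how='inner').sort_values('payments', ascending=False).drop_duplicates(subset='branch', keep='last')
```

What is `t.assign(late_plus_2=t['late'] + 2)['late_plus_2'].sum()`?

20

merge on 'branch' (how='inner') → 5 rows:
    branch client  payments  late
0    South   Hana        83    10
1  Airport   Ravi        86     6
2  Airport    Yui        20     6
3  Airport    Yui        81     6
4  Airport   Hana       116     6
sort by payments descending:
    branch client  payments  late
4  Airport   Hana       116     6
1  Airport   Ravi        86     6
0    South   Hana        83    10
3  Airport    Yui        81     6
2  Airport    Yui        20     6
drop duplicate branch (keep=last):
    branch client  payments  late
0    South   Hana        83    10
2  Airport    Yui        20     6
add column late_plus_2 = t['late'] + 2:
    branch client  payments  late  late_plus_2
0    South   Hana        83    10           12
2  Airport    Yui        20     6            8
Then the sum of column 'late_plus_2': 20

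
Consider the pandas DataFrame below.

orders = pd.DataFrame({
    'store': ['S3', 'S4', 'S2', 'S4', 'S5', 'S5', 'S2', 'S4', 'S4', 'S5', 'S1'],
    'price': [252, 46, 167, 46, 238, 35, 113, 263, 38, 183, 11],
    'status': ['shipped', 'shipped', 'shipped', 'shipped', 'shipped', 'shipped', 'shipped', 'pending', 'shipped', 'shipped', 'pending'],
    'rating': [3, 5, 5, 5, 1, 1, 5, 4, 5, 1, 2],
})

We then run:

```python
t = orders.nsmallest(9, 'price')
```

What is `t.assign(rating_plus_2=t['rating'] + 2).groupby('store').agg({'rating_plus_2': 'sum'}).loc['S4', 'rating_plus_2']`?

take 9 rows with smallest price:
   store  price   status  rating
10    S1     11  pending       2
5     S5     35  shipped       1
8     S4     38  shipped       5
1     S4     46  shipped       5
3     S4     46  shipped       5
6     S2    113  shipped       5
2     S2    167  shipped       5
9     S5    183  shipped       1
4     S5    238  shipped       1
add column rating_plus_2 = t['rating'] + 2:
   store  price   status  rating  rating_plus_2
10    S1     11  pending       2              4
5     S5     35  shipped       1              3
8     S4     38  shipped       5              7
1     S4     46  shipped       5              7
3     S4     46  shipped       5              7
6     S2    113  shipped       5              7
2     S2    167  shipped       5              7
9     S5    183  shipped       1              3
4     S5    238  shipped       1              3
group by store, sum of rating_plus_2:
       rating_plus_2
store               
S1                 4
S2                14
S4                21
S5                 9

21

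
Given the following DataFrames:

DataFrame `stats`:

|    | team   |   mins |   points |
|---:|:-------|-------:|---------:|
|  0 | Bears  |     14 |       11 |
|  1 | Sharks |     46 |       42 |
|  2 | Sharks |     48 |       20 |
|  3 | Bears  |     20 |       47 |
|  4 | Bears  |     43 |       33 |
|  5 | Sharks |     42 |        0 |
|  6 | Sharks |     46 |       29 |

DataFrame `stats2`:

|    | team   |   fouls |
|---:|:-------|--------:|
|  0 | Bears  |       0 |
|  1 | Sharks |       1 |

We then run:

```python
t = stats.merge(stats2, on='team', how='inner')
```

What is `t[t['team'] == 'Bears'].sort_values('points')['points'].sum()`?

91

merge on 'team' (how='inner') → 7 rows:
     team  mins  points  fouls
0   Bears    14      11      0
1  Sharks    46      42      1
2  Sharks    48      20      1
3   Bears    20      47      0
4   Bears    43      33      0
5  Sharks    42       0      1
6  Sharks    46      29      1
filter rows where team == 'Bears':
    team  mins  points  fouls
0  Bears    14      11      0
3  Bears    20      47      0
4  Bears    43      33      0
sort by points:
    team  mins  points  fouls
0  Bears    14      11      0
4  Bears    43      33      0
3  Bears    20      47      0
sum of column 'points' → 91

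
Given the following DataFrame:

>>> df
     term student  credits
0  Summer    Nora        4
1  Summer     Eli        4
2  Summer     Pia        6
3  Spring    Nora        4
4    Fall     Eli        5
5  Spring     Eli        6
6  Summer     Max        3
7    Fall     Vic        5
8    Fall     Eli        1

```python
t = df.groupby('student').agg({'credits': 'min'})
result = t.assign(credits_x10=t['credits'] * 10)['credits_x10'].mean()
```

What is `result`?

group by student, min of credits:
         credits
student         
Eli            1
Max            3
Nora           4
Pia            6
Vic            5
add column credits_x10 = t['credits'] * 10:
         credits  credits_x10
student                      
Eli            1           10
Max            3           30
Nora           4           40
Pia            6           60
Vic            5           50
Then the mean of column 'credits_x10': 38.0

38.0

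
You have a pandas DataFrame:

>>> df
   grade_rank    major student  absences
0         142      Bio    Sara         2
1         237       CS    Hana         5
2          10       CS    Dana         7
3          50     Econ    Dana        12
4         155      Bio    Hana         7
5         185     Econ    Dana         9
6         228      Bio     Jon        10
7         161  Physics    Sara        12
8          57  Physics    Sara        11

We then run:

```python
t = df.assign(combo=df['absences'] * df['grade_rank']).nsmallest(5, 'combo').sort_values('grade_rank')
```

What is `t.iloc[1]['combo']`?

add column combo = df['absences'] * df['grade_rank']:
   grade_rank    major student  absences  combo
0         142      Bio    Sara         2    284
1         237       CS    Hana         5   1185
2          10       CS    Dana         7     70
3          50     Econ    Dana        12    600
4         155      Bio    Hana         7   1085
5         185     Econ    Dana         9   1665
6         228      Bio     Jon        10   2280
7         161  Physics    Sara        12   1932
8          57  Physics    Sara        11    627
take 5 rows with smallest combo:
   grade_rank    major student  absences  combo
2          10       CS    Dana         7     70
0         142      Bio    Sara         2    284
3          50     Econ    Dana        12    600
8          57  Physics    Sara        11    627
4         155      Bio    Hana         7   1085
sort by grade_rank:
   grade_rank    major student  absences  combo
2          10       CS    Dana         7     70
3          50     Econ    Dana        12    600
8          57  Physics    Sara        11    627
0         142      Bio    Sara         2    284
4         155      Bio    Hana         7   1085

600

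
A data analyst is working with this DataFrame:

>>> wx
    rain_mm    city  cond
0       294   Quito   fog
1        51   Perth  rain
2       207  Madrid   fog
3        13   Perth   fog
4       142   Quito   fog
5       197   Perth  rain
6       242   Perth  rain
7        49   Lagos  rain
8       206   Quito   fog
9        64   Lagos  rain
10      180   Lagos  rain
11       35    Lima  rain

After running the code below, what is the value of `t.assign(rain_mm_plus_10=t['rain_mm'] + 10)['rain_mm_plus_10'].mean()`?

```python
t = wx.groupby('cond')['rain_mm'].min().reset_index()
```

group by cond, min of rain_mm:
cond
fog     13
rain    35
Name: rain_mm, dtype: int64
reset_index():
   cond  rain_mm
0   fog       13
1  rain       35
add column rain_mm_plus_10 = t['rain_mm'] + 10:
   cond  rain_mm  rain_mm_plus_10
0   fog       13               23
1  rain       35               45

34.0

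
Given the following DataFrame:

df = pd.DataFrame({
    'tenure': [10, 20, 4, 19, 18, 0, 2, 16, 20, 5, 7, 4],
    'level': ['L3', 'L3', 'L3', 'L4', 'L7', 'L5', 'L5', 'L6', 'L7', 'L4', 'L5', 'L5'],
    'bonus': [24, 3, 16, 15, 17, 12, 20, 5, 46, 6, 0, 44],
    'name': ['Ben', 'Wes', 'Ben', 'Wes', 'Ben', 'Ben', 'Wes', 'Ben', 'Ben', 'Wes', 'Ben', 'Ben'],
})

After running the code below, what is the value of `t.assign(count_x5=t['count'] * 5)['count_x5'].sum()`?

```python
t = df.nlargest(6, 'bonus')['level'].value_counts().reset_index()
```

take 6 rows with largest bonus:
    tenure level  bonus name
8       20    L7     46  Ben
11       4    L5     44  Ben
0       10    L3     24  Ben
6        2    L5     20  Wes
4       18    L7     17  Ben
2        4    L3     16  Ben
value_counts of level:
level
L7    2
L5    2
L3    2
Name: count, dtype: int64
reset_index():
  level  count
0    L7      2
1    L5      2
2    L3      2
add column count_x5 = t['count'] * 5:
  level  count  count_x5
0    L7      2        10
1    L5      2        10
2    L3      2        10

30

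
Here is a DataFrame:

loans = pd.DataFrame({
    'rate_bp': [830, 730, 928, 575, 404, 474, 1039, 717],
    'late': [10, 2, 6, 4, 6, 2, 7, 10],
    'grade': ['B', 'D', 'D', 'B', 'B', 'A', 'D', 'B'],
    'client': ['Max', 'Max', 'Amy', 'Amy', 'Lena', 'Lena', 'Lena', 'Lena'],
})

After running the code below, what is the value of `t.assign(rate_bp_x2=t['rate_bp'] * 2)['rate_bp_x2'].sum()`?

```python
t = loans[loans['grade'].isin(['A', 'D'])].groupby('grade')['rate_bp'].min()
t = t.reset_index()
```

filter rows where grade in ['A', 'D']:
   rate_bp  late grade client
1      730     2     D    Max
2      928     6     D    Amy
5      474     2     A   Lena
6     1039     7     D   Lena
group by grade, min of rate_bp:
grade
A    474
D    730
Name: rate_bp, dtype: int64
reset_index():
  grade  rate_bp
0     A      474
1     D      730
add column rate_bp_x2 = t['rate_bp'] * 2:
  grade  rate_bp  rate_bp_x2
0     A      474         948
1     D      730        1460
The sum of column 'rate_bp_x2' is 2408.

2408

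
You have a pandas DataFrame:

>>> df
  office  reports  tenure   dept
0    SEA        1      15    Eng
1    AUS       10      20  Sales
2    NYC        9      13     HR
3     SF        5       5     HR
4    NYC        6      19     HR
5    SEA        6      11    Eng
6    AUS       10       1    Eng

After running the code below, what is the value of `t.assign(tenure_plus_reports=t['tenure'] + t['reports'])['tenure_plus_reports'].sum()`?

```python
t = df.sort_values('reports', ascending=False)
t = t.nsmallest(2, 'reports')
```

sort by reports descending:
  office  reports  tenure   dept
1    AUS       10      20  Sales
6    AUS       10       1    Eng
2    NYC        9      13     HR
4    NYC        6      19     HR
5    SEA        6      11    Eng
3     SF        5       5     HR
0    SEA        1      15    Eng
take 2 rows with smallest reports:
  office  reports  tenure dept
0    SEA        1      15  Eng
3     SF        5       5   HR
add column tenure_plus_reports = t['tenure'] + t['reports']:
  office  reports  tenure dept  tenure_plus_reports
0    SEA        1      15  Eng                   16
3     SF        5       5   HR                   10

26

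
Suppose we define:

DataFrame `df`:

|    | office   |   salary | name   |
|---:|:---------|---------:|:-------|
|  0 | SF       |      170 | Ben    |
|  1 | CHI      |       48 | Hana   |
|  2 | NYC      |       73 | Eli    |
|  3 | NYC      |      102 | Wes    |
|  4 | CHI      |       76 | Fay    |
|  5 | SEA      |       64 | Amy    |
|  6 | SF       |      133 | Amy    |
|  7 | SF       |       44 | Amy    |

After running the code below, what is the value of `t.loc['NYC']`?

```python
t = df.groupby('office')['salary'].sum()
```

group by office, sum of salary:
office
CHI    124
NYC    175
SEA     64
SF     347
Name: salary, dtype: int64
The value at index 'NYC' is 175.

175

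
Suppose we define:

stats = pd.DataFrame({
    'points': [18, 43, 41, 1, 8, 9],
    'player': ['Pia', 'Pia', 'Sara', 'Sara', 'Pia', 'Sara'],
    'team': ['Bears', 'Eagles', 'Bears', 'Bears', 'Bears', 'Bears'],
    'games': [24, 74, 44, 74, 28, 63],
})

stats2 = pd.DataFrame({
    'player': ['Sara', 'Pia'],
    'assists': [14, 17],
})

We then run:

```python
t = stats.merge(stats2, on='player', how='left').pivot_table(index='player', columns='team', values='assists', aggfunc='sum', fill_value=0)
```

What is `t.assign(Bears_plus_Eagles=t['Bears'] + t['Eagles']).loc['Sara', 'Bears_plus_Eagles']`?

merge on 'player' (how='left') → 6 rows:
   points player    team  games  assists
0      18    Pia   Bears     24       17
1      43    Pia  Eagles     74       17
2      41   Sara   Bears     44       14
3       1   Sara   Bears     74       14
4       8    Pia   Bears     28       17
5       9   Sara   Bears     63       14
pivot: rows=player, cols=team, sum(assists):
team    Bears  Eagles
player               
Pia        34      17
Sara       42       0
add column Bears_plus_Eagles = t['Bears'] + t['Eagles']:
team    Bears  Eagles  Bears_plus_Eagles
player                                  
Pia        34      17                 51
Sara       42       0                 42
value at row 'Sara', column 'Bears_plus_Eagles' → 42

42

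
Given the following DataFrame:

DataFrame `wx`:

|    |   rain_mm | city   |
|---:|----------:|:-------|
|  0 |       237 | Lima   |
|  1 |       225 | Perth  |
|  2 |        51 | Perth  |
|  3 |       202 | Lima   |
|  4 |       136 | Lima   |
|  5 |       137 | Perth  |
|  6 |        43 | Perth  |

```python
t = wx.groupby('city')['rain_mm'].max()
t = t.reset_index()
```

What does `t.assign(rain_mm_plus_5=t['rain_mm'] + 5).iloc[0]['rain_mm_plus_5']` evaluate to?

group by city, max of rain_mm:
city
Lima     237
Perth    225
Name: rain_mm, dtype: int64
reset_index():
    city  rain_mm
0   Lima      237
1  Perth      225
add column rain_mm_plus_5 = t['rain_mm'] + 5:
    city  rain_mm  rain_mm_plus_5
0   Lima      237             242
1  Perth      225             230
Finally, value at position 0, column 'rain_mm_plus_5' = 242.

242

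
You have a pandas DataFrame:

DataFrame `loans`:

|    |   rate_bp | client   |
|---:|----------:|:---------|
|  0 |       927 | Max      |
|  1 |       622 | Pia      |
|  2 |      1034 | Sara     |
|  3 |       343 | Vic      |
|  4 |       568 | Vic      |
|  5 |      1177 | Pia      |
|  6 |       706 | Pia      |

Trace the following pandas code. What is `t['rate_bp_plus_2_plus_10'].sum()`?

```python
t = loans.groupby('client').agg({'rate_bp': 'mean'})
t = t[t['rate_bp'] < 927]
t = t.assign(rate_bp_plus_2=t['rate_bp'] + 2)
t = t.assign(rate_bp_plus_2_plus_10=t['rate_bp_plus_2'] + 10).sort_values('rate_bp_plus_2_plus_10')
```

group by client, mean of rate_bp:
        rate_bp
client         
Max       927.0
Pia       835.0
Sara     1034.0
Vic       455.5
filter rows where rate_bp < 927:
        rate_bp
client         
Pia       835.0
Vic       455.5
add column rate_bp_plus_2 = t['rate_bp'] + 2:
        rate_bp  rate_bp_plus_2
client                         
Pia       835.0           837.0
Vic       455.5           457.5
add column rate_bp_plus_2_plus_10 = t['rate_bp_plus_2'] + 10:
        rate_bp  rate_bp_plus_2  rate_bp_plus_2_plus_10
client                                                 
Pia       835.0           837.0                   847.0
Vic       455.5           457.5                   467.5
sort by rate_bp_plus_2_plus_10:
        rate_bp  rate_bp_plus_2  rate_bp_plus_2_plus_10
client                                                 
Vic       455.5           457.5                   467.5
Pia       835.0           837.0                   847.0
Taking the sum of column 'rate_bp_plus_2_plus_10' gives 1314.5.

1314.5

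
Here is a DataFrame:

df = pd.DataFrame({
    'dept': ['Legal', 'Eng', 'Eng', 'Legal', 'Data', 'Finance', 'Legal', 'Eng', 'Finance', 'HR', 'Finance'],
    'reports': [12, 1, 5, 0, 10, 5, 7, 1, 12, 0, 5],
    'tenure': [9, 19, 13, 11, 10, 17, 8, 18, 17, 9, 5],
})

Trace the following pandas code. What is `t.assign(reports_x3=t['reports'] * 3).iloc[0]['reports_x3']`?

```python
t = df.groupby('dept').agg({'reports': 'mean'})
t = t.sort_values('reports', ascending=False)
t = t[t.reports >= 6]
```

group by dept, mean of reports:
           reports
dept              
Data     10.000000
Eng       2.333333
Finance   7.333333
HR        0.000000
Legal     6.333333
sort by reports descending:
           reports
dept              
Data     10.000000
Finance   7.333333
Legal     6.333333
Eng       2.333333
HR        0.000000
filter rows where reports >= 6:
           reports
dept              
Data     10.000000
Finance   7.333333
Legal     6.333333
add column reports_x3 = t['reports'] * 3:
           reports  reports_x3
dept                          
Data     10.000000        30.0
Finance   7.333333        22.0
Legal     6.333333        19.0

30.0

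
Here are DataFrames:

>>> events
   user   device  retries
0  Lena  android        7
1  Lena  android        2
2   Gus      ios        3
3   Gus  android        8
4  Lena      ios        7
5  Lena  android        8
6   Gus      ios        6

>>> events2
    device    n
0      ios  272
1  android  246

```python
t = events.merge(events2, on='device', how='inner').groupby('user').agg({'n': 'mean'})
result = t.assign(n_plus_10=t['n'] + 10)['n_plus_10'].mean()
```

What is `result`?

merge on 'device' (how='inner') → 7 rows:
   user   device  retries    n
0  Lena  android        7  246
1  Lena  android        2  246
2   Gus      ios        3  272
3   Gus  android        8  246
4  Lena      ios        7  272
5  Lena  android        8  246
6   Gus      ios        6  272
group by user, mean of n:
               n
user            
Gus   263.333333
Lena  252.500000
add column n_plus_10 = t['n'] + 10:
               n   n_plus_10
user                        
Gus   263.333333  273.333333
Lena  252.500000  262.500000
Then the mean of column 'n_plus_10': 267.916666667

267.916666667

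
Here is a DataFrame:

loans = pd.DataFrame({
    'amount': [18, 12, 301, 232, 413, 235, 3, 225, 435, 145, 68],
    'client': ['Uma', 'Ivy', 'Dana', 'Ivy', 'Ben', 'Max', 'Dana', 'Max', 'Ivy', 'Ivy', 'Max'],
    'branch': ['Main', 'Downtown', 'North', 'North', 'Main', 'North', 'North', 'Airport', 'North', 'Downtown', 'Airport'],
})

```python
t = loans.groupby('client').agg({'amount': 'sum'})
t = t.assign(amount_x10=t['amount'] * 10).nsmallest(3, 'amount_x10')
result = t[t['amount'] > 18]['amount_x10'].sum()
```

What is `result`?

7170

group by client, sum of amount:
        amount
client        
Ben        413
Dana       304
Ivy        824
Max        528
Uma         18
add column amount_x10 = t['amount'] * 10:
        amount  amount_x10
client                    
Ben        413        4130
Dana       304        3040
Ivy        824        8240
Max        528        5280
Uma         18         180
take 3 rows with smallest amount_x10:
        amount  amount_x10
client                    
Uma         18         180
Dana       304        3040
Ben        413        4130
filter rows where amount > 18:
        amount  amount_x10
client                    
Dana       304        3040
Ben        413        4130
sum of column 'amount_x10' → 7170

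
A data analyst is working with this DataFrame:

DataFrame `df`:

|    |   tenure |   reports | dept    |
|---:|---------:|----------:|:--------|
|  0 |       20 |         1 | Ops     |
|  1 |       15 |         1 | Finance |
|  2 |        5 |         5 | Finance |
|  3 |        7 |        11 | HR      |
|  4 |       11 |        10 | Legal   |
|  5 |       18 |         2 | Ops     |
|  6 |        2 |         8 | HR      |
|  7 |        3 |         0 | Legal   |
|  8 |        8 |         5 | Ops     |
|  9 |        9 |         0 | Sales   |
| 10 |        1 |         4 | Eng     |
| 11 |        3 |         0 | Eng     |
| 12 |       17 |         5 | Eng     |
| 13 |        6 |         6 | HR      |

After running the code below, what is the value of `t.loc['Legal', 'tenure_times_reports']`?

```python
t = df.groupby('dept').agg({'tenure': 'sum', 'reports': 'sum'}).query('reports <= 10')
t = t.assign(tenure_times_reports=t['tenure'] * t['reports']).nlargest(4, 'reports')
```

140

group by dept: sum(tenure), sum(reports):
         tenure  reports
dept                    
Eng          21        9
Finance      20        6
HR           15       25
Legal        14       10
Ops          46        8
Sales         9        0
filter rows where reports <= 10:
         tenure  reports
dept                    
Eng          21        9
Finance      20        6
Legal        14       10
Ops          46        8
Sales         9        0
add column tenure_times_reports = t['tenure'] * t['reports']:
         tenure  reports  tenure_times_reports
dept                                          
Eng          21        9                   189
Finance      20        6                   120
Legal        14       10                   140
Ops          46        8                   368
Sales         9        0                     0
take 4 rows with largest reports:
         tenure  reports  tenure_times_reports
dept                                          
Legal        14       10                   140
Eng          21        9                   189
Ops          46        8                   368
Finance      20        6                   120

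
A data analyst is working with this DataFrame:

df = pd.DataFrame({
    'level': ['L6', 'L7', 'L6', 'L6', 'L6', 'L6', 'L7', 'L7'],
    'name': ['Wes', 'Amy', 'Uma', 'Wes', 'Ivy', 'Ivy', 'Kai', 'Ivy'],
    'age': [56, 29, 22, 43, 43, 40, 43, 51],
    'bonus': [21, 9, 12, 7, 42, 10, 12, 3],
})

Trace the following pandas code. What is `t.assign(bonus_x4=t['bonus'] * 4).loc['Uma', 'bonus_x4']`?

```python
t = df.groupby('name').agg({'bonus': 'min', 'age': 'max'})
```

48

group by name: min(bonus), max(age):
      bonus  age
name            
Amy       9   29
Ivy       3   51
Kai      12   43
Uma      12   22
Wes       7   56
add column bonus_x4 = t['bonus'] * 4:
      bonus  age  bonus_x4
name                      
Amy       9   29        36
Ivy       3   51        12
Kai      12   43        48
Uma      12   22        48
Wes       7   56        28
Then the value at row 'Uma', column 'bonus_x4': 48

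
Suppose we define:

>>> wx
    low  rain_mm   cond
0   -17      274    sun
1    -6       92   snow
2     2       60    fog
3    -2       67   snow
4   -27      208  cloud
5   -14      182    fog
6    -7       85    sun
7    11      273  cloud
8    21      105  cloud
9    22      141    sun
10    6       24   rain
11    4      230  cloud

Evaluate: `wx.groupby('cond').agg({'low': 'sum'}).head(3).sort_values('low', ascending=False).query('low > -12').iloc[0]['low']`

group by cond, sum of low:
       low
cond      
cloud    9
fog    -12
rain     6
snow    -8
sun     -2
take first 3 rows:
       low
cond      
cloud    9
fog    -12
rain     6
sort by low descending:
       low
cond      
cloud    9
rain     6
fog    -12
filter rows where low > -12:
       low
cond      
cloud    9
rain     6
Finally, value at position 0, column 'low' = 9.

9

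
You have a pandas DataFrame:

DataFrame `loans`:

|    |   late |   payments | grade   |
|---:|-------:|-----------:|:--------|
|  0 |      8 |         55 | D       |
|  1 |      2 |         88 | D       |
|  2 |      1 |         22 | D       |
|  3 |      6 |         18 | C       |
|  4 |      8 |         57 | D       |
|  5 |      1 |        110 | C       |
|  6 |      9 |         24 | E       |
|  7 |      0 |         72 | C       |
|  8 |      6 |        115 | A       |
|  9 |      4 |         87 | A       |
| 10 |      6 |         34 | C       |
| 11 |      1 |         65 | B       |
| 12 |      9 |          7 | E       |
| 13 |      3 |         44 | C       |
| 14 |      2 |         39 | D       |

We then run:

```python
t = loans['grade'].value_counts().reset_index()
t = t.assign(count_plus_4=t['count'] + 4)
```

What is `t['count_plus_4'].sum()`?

value_counts of grade:
grade
D    5
C    5
E    2
A    2
B    1
Name: count, dtype: int64
reset_index():
  grade  count
0     D      5
1     C      5
2     E      2
3     A      2
4     B      1
add column count_plus_4 = t['count'] + 4:
  grade  count  count_plus_4
0     D      5             9
1     C      5             9
2     E      2             6
3     A      2             6
4     B      1             5

35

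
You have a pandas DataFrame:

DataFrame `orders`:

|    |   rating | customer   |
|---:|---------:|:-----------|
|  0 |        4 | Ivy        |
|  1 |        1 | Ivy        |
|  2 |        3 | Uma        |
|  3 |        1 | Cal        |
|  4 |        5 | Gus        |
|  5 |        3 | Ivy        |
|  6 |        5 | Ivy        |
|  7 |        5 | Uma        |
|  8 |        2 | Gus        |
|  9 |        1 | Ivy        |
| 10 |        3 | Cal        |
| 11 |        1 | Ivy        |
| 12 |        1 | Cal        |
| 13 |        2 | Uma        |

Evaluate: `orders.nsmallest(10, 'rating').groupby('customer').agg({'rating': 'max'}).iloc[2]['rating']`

3

take 10 rows with smallest rating:
    rating customer
1        1      Ivy
3        1      Cal
9        1      Ivy
11       1      Ivy
12       1      Cal
8        2      Gus
13       2      Uma
2        3      Uma
5        3      Ivy
10       3      Cal
group by customer, max of rating:
          rating
customer        
Cal            3
Gus            2
Ivy            3
Uma            3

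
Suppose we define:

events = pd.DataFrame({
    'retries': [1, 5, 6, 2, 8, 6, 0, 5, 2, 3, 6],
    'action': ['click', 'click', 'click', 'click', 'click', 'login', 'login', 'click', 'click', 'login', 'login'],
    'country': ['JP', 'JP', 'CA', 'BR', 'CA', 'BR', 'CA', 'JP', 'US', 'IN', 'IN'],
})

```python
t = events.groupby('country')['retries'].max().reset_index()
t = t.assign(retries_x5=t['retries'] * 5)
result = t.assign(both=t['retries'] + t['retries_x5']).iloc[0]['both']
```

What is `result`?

36

group by country, max of retries:
country
BR    6
CA    8
IN    6
JP    5
US    2
Name: retries, dtype: int64
reset_index():
  country  retries
0      BR        6
1      CA        8
2      IN        6
3      JP        5
4      US        2
add column retries_x5 = t['retries'] * 5:
  country  retries  retries_x5
0      BR        6          30
1      CA        8          40
2      IN        6          30
3      JP        5          25
4      US        2          10
add column both = t['retries'] + t['retries_x5']:
  country  retries  retries_x5  both
0      BR        6          30    36
1      CA        8          40    48
2      IN        6          30    36
3      JP        5          25    30
4      US        2          10    12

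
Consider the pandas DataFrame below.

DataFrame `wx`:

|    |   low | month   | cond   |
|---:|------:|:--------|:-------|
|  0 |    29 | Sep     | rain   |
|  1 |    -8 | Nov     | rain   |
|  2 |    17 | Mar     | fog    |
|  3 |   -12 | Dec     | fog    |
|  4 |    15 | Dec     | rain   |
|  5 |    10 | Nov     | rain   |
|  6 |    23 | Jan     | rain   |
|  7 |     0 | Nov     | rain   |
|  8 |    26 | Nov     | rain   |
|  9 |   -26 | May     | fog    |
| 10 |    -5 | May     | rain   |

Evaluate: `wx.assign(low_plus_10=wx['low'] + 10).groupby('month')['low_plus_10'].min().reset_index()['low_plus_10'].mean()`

13.8333333333

add column low_plus_10 = wx['low'] + 10:
    low month  cond  low_plus_10
0    29   Sep  rain           39
1    -8   Nov  rain            2
2    17   Mar   fog           27
3   -12   Dec   fog           -2
4    15   Dec  rain           25
5    10   Nov  rain           20
6    23   Jan  rain           33
7     0   Nov  rain           10
8    26   Nov  rain           36
9   -26   May   fog          -16
10   -5   May  rain            5
group by month, min of low_plus_10:
month
Dec    -2
Jan    33
Mar    27
May   -16
Nov     2
Sep    39
Name: low_plus_10, dtype: int64
reset_index():
  month  low_plus_10
0   Dec           -2
1   Jan           33
2   Mar           27
3   May          -16
4   Nov            2
5   Sep           39
So mean() = 13.8333333333.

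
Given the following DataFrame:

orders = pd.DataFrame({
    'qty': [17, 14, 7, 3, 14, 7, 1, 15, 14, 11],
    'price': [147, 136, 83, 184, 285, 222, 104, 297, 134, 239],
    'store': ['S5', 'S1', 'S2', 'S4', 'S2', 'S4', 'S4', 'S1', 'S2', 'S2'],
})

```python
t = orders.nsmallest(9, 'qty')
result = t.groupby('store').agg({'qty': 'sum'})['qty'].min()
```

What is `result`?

11

take 9 rows with smallest qty:
   qty  price store
6    1    104    S4
3    3    184    S4
2    7     83    S2
5    7    222    S4
9   11    239    S2
1   14    136    S1
4   14    285    S2
8   14    134    S2
7   15    297    S1
group by store, sum of qty:
       qty
store     
S1      29
S2      46
S4      11
Hence 11.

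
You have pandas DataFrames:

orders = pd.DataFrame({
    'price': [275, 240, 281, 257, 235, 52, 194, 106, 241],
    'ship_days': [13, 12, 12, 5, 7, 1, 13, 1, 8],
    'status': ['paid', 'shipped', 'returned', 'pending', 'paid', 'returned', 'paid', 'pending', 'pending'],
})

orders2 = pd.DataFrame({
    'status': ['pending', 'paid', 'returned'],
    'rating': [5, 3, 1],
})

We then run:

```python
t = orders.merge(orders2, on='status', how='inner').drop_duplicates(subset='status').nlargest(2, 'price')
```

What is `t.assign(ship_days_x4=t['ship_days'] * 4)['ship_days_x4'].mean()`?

merge on 'status' (how='inner') → 8 rows:
   price  ship_days    status  rating
0    275         13      paid       3
1    281         12  returned       1
2    257          5   pending       5
3    235          7      paid       3
4     52          1  returned       1
5    194         13      paid       3
6    106          1   pending       5
7    241          8   pending       5
drop duplicate status (keep=first):
   price  ship_days    status  rating
0    275         13      paid       3
1    281         12  returned       1
2    257          5   pending       5
take 2 rows with largest price:
   price  ship_days    status  rating
1    281         12  returned       1
0    275         13      paid       3
add column ship_days_x4 = t['ship_days'] * 4:
   price  ship_days    status  rating  ship_days_x4
1    281         12  returned       1            48
0    275         13      paid       3            52
mean of column 'ship_days_x4' → 50.0

50.0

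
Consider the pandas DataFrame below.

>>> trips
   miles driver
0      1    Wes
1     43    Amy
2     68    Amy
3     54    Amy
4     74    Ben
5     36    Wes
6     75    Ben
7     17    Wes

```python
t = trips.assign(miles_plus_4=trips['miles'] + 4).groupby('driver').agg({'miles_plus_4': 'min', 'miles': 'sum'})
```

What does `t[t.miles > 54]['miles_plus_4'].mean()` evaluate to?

62.5

add column miles_plus_4 = trips['miles'] + 4:
   miles driver  miles_plus_4
0      1    Wes             5
1     43    Amy            47
2     68    Amy            72
3     54    Amy            58
4     74    Ben            78
5     36    Wes            40
6     75    Ben            79
7     17    Wes            21
group by driver: min(miles_plus_4), sum(miles):
        miles_plus_4  miles
driver                     
Amy               47    165
Ben               78    149
Wes                5     54
filter rows where miles > 54:
        miles_plus_4  miles
driver                     
Amy               47    165
Ben               78    149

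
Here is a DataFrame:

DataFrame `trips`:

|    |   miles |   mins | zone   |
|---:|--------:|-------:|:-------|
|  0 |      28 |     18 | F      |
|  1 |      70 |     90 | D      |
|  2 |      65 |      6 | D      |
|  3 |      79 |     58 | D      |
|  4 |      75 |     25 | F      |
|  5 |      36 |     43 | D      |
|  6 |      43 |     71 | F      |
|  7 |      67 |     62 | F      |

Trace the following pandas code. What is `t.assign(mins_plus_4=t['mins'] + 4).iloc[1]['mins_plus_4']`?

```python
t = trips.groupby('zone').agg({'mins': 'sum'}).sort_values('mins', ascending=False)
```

180

group by zone, sum of mins:
      mins
zone      
D      197
F      176
sort by mins descending:
      mins
zone      
D      197
F      176
add column mins_plus_4 = t['mins'] + 4:
      mins  mins_plus_4
zone                   
D      197          201
F      176          180
Hence 180.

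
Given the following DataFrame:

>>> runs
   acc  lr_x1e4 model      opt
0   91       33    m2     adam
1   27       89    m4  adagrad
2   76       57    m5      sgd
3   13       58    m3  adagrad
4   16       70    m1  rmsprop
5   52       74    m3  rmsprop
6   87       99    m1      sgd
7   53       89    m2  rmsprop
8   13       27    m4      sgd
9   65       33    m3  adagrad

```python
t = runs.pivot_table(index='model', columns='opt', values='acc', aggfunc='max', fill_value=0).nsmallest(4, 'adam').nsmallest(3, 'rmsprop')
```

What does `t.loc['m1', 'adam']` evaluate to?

0

pivot: rows=model, cols=opt, max(acc):
opt    adagrad  adam  rmsprop  sgd
model                             
m1           0     0       16   87
m2           0    91       53    0
m3          65     0       52    0
m4          27     0        0   13
m5           0     0        0   76
take 4 rows with smallest adam:
opt    adagrad  adam  rmsprop  sgd
model                             
m1           0     0       16   87
m3          65     0       52    0
m4          27     0        0   13
m5           0     0        0   76
take 3 rows with smallest rmsprop:
opt    adagrad  adam  rmsprop  sgd
model                             
m4          27     0        0   13
m5           0     0        0   76
m1           0     0       16   87
Finally, value at row 'm1', column 'adam' = 0.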